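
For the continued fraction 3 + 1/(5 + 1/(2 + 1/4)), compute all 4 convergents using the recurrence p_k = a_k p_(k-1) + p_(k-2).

Using the convergent recurrence p_i = a_i*p_{i-1} + p_{i-2}, q_i = a_i*q_{i-1} + q_{i-2} with p_{-2}=0, p_{-1}=1, q_{-2}=1, q_{-1}=0:
  i=0: a_0=3, p_0 = 3*1 + 0 = 3, q_0 = 3*0 + 1 = 1.
  i=1: a_1=5, p_1 = 5*3 + 1 = 16, q_1 = 5*1 + 0 = 5.
  i=2: a_2=2, p_2 = 2*16 + 3 = 35, q_2 = 2*5 + 1 = 11.
  i=3: a_3=4, p_3 = 4*35 + 16 = 156, q_3 = 4*11 + 5 = 49.

3/1, 16/5, 35/11, 156/49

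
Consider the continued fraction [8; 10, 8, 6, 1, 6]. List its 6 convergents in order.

8/1, 81/10, 656/81, 4017/496, 4673/577, 32055/3958

Using the convergent recurrence p_i = a_i*p_{i-1} + p_{i-2}, q_i = a_i*q_{i-1} + q_{i-2} with p_{-2}=0, p_{-1}=1, q_{-2}=1, q_{-1}=0:
  i=0: a_0=8, p_0 = 8*1 + 0 = 8, q_0 = 8*0 + 1 = 1.
  i=1: a_1=10, p_1 = 10*8 + 1 = 81, q_1 = 10*1 + 0 = 10.
  i=2: a_2=8, p_2 = 8*81 + 8 = 656, q_2 = 8*10 + 1 = 81.
  i=3: a_3=6, p_3 = 6*656 + 81 = 4017, q_3 = 6*81 + 10 = 496.
  i=4: a_4=1, p_4 = 1*4017 + 656 = 4673, q_4 = 1*496 + 81 = 577.
  i=5: a_5=6, p_5 = 6*4673 + 4017 = 32055, q_5 = 6*577 + 496 = 3958.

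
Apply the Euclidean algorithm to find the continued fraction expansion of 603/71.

Run the Euclidean algorithm on 603 and 71; the successive quotients are the partial quotients a_0, a_1, ... (each step inverts the fractional part left over by the previous one):
  603 = 8*71 + 35, so a_0 = 8.
  71 = 2*35 + 1, so a_1 = 2.
  35 = 35*1 + 0, so a_2 = 35.
The remainder reaches 0 after 3 divisions, so the expansion has 3 partial quotients, read off in order.

[8; 2, 35]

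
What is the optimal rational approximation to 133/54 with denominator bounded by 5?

5/2

Expand x = 133/54 as a continued fraction with the Euclidean algorithm:
  133 = 2*54 + 25, so a_0 = 2.
  54 = 2*25 + 4, so a_1 = 2.
  25 = 6*4 + 1, so a_2 = 6.
  4 = 4*1 + 0, so a_3 = 4.
so x = [2; 2, 6, 4].
Convergents (p_i = a_i*p_{i-1} + p_{i-2}, q_i = a_i*q_{i-1} + q_{i-2} with p_{-2}=0, p_{-1}=1, q_{-2}=1, q_{-1}=0), until the denominator exceeds 5:
  i=0: a_0=2, p_0 = 2*1 + 0 = 2, q_0 = 2*0 + 1 = 1.
  i=1: a_1=2, p_1 = 2*2 + 1 = 5, q_1 = 2*1 + 0 = 2.
  i=2: a_2=6, p_2 = 6*5 + 2 = 32, q_2 = 6*2 + 1 = 13.
q_2 = 13 > 5, so the last convergent with denominator <= 5 is p_1/q_1 = 5/2.
The closest fraction with denominator <= 5 is either p_1/q_1 or the intermediate fraction (k*p_1 + p_0)/(k*q_1 + q_0) with the largest k >= 1 whose denominator stays <= 5; these approach x as k grows, and every other convergent or intermediate fraction in range is farther away.
Largest k: floor((5 - q_0)/q_1) = floor((5 - 1)/2) = 2.
That gives (2*5 + 2)/(2*2 + 1) = 12/5.
Compare the errors: |x - 5/2| = |133*2 - 5*54|/(54*2) = 4/108, and |x - 12/5| = |133*5 - 12*54|/(54*5) = 17/270.
Cross-multiplying, 4*270 = 1080 < 1836 = 17*108, so 4/108 is smaller: the convergent 5/2 is closer to x than 12/5.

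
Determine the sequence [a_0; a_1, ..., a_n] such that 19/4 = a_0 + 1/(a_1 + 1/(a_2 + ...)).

[4; 1, 3]

Run the Euclidean algorithm on 19 and 4; the successive quotients are the partial quotients a_0, a_1, ... (each step inverts the fractional part left over by the previous one):
  19 = 4*4 + 3, so a_0 = 4.
  4 = 1*3 + 1, so a_1 = 1.
  3 = 3*1 + 0, so a_2 = 3.
The remainder reaches 0 after 3 divisions, so the expansion has 3 partial quotients, read off in order.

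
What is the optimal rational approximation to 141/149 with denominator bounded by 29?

18/19

Expand x = 141/149 as a continued fraction with the Euclidean algorithm:
  141 = 0*149 + 141, so a_0 = 0.
  149 = 1*141 + 8, so a_1 = 1.
  141 = 17*8 + 5, so a_2 = 17.
  8 = 1*5 + 3, so a_3 = 1.
  5 = 1*3 + 2, so a_4 = 1.
  3 = 1*2 + 1, so a_5 = 1.
  2 = 2*1 + 0, so a_6 = 2.
so x = [0; 1, 17, 1, 1, 1, 2].
Convergents (p_i = a_i*p_{i-1} + p_{i-2}, q_i = a_i*q_{i-1} + q_{i-2} with p_{-2}=0, p_{-1}=1, q_{-2}=1, q_{-1}=0), until the denominator exceeds 29:
  i=0: a_0=0, p_0 = 0*1 + 0 = 0, q_0 = 0*0 + 1 = 1.
  i=1: a_1=1, p_1 = 1*0 + 1 = 1, q_1 = 1*1 + 0 = 1.
  i=2: a_2=17, p_2 = 17*1 + 0 = 17, q_2 = 17*1 + 1 = 18.
  i=3: a_3=1, p_3 = 1*17 + 1 = 18, q_3 = 1*18 + 1 = 19.
  i=4: a_4=1, p_4 = 1*18 + 17 = 35, q_4 = 1*19 + 18 = 37.
q_4 = 37 > 29, so the last convergent with denominator <= 29 is p_3/q_3 = 18/19.
The closest fraction with denominator <= 29 is either p_3/q_3 or the intermediate fraction (k*p_3 + p_2)/(k*q_3 + q_2) with the largest k >= 1 whose denominator stays <= 29; these approach x as k grows, and every other convergent or intermediate fraction in range is farther away.
Largest k: floor((29 - q_2)/q_3) = floor((29 - 18)/19) = 0.
Since k = 0, no intermediate fraction beyond p_3/q_3 has denominator <= 29, so the convergent 18/19 is the closest (its error is |141*19 - 18*149|/(149*19) = 3/2831).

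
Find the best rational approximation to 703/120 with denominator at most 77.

Expand x = 703/120 as a continued fraction with the Euclidean algorithm:
  703 = 5*120 + 103, so a_0 = 5.
  120 = 1*103 + 17, so a_1 = 1.
  103 = 6*17 + 1, so a_2 = 6.
  17 = 17*1 + 0, so a_3 = 17.
so x = [5; 1, 6, 17].
Convergents (p_i = a_i*p_{i-1} + p_{i-2}, q_i = a_i*q_{i-1} + q_{i-2} with p_{-2}=0, p_{-1}=1, q_{-2}=1, q_{-1}=0), until the denominator exceeds 77:
  i=0: a_0=5, p_0 = 5*1 + 0 = 5, q_0 = 5*0 + 1 = 1.
  i=1: a_1=1, p_1 = 1*5 + 1 = 6, q_1 = 1*1 + 0 = 1.
  i=2: a_2=6, p_2 = 6*6 + 5 = 41, q_2 = 6*1 + 1 = 7.
  i=3: a_3=17, p_3 = 17*41 + 6 = 703, q_3 = 17*7 + 1 = 120.
q_3 = 120 > 77, so the last convergent with denominator <= 77 is p_2/q_2 = 41/7.
The closest fraction with denominator <= 77 is either p_2/q_2 or the intermediate fraction (k*p_2 + p_1)/(k*q_2 + q_1) with the largest k >= 1 whose denominator stays <= 77; these approach x as k grows, and every other convergent or intermediate fraction in range is farther away.
Largest k: floor((77 - q_1)/q_2) = floor((77 - 1)/7) = 10.
That gives (10*41 + 6)/(10*7 + 1) = 416/71.
Compare the errors: |x - 41/7| = |703*7 - 41*120|/(120*7) = 1/840, and |x - 416/71| = |703*71 - 416*120|/(120*71) = 7/8520.
Cross-multiplying, 7*840 = 5880 < 8520 = 1*8520, so 7/8520 is smaller: the intermediate fraction 416/71 is closer to x than 41/7.

416/71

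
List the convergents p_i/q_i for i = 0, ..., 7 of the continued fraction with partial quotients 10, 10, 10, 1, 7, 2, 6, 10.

Using the convergent recurrence p_i = a_i*p_{i-1} + p_{i-2}, q_i = a_i*q_{i-1} + q_{i-2} with p_{-2}=0, p_{-1}=1, q_{-2}=1, q_{-1}=0:
  i=0: a_0=10, p_0 = 10*1 + 0 = 10, q_0 = 10*0 + 1 = 1.
  i=1: a_1=10, p_1 = 10*10 + 1 = 101, q_1 = 10*1 + 0 = 10.
  i=2: a_2=10, p_2 = 10*101 + 10 = 1020, q_2 = 10*10 + 1 = 101.
  i=3: a_3=1, p_3 = 1*1020 + 101 = 1121, q_3 = 1*101 + 10 = 111.
  i=4: a_4=7, p_4 = 7*1121 + 1020 = 8867, q_4 = 7*111 + 101 = 878.
  i=5: a_5=2, p_5 = 2*8867 + 1121 = 18855, q_5 = 2*878 + 111 = 1867.
  i=6: a_6=6, p_6 = 6*18855 + 8867 = 121997, q_6 = 6*1867 + 878 = 12080.
  i=7: a_7=10, p_7 = 10*121997 + 18855 = 1238825, q_7 = 10*12080 + 1867 = 122667.

10/1, 101/10, 1020/101, 1121/111, 8867/878, 18855/1867, 121997/12080, 1238825/122667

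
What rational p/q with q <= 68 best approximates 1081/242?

Expand x = 1081/242 as a continued fraction with the Euclidean algorithm:
  1081 = 4*242 + 113, so a_0 = 4.
  242 = 2*113 + 16, so a_1 = 2.
  113 = 7*16 + 1, so a_2 = 7.
  16 = 16*1 + 0, so a_3 = 16.
so x = [4; 2, 7, 16].
Convergents (p_i = a_i*p_{i-1} + p_{i-2}, q_i = a_i*q_{i-1} + q_{i-2} with p_{-2}=0, p_{-1}=1, q_{-2}=1, q_{-1}=0), until the denominator exceeds 68:
  i=0: a_0=4, p_0 = 4*1 + 0 = 4, q_0 = 4*0 + 1 = 1.
  i=1: a_1=2, p_1 = 2*4 + 1 = 9, q_1 = 2*1 + 0 = 2.
  i=2: a_2=7, p_2 = 7*9 + 4 = 67, q_2 = 7*2 + 1 = 15.
  i=3: a_3=16, p_3 = 16*67 + 9 = 1081, q_3 = 16*15 + 2 = 242.
q_3 = 242 > 68, so the last convergent with denominator <= 68 is p_2/q_2 = 67/15.
The closest fraction with denominator <= 68 is either p_2/q_2 or the intermediate fraction (k*p_2 + p_1)/(k*q_2 + q_1) with the largest k >= 1 whose denominator stays <= 68; these approach x as k grows, and every other convergent or intermediate fraction in range is farther away.
Largest k: floor((68 - q_1)/q_2) = floor((68 - 2)/15) = 4.
That gives (4*67 + 9)/(4*15 + 2) = 277/62.
Compare the errors: |x - 67/15| = |1081*15 - 67*242|/(242*15) = 1/3630, and |x - 277/62| = |1081*62 - 277*242|/(242*62) = 12/15004.
Cross-multiplying, 1*15004 = 15004 < 43560 = 12*3630, so 1/3630 is smaller: the convergent 67/15 is closer to x than 277/62.

67/15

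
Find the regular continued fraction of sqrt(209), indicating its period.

Write x_i = (sqrt(209) + m_i)/d_i with (m_0, d_0) = (0, 1). a_0 = floor(sqrt(209)) = 14, since 14^2 = 196 <= 209 < 225 = 15^2.
Iterate m_{i+1} = d_i*a_i - m_i, d_{i+1} = (209 - m_{i+1}^2)/d_i, a_{i+1} = floor((a_0 + m_{i+1})/d_{i+1}):
  m_1 = 1*14 - 0 = 14, d_1 = (209 - 14^2)/1 = 13/1 = 13, a_1 = floor((14 + 14)/13) = 2.
  m_2 = 13*2 - 14 = 12, d_2 = (209 - 12^2)/13 = 65/13 = 5, a_2 = floor((14 + 12)/5) = 5.
  m_3 = 5*5 - 12 = 13, d_3 = (209 - 13^2)/5 = 40/5 = 8, a_3 = floor((14 + 13)/8) = 3.
  m_4 = 8*3 - 13 = 11, d_4 = (209 - 11^2)/8 = 88/8 = 11, a_4 = floor((14 + 11)/11) = 2.
  m_5 = 11*2 - 11 = 11, d_5 = (209 - 11^2)/11 = 88/11 = 8, a_5 = floor((14 + 11)/8) = 3.
  m_6 = 8*3 - 11 = 13, d_6 = (209 - 13^2)/8 = 40/8 = 5, a_6 = floor((14 + 13)/5) = 5.
  m_7 = 5*5 - 13 = 12, d_7 = (209 - 12^2)/5 = 65/5 = 13, a_7 = floor((14 + 12)/13) = 2.
  m_8 = 13*2 - 12 = 14, d_8 = (209 - 14^2)/13 = 13/13 = 1, a_8 = floor((14 + 14)/1) = 28.
  m_9 = 1*28 - 14 = 14, d_9 = (209 - 14^2)/1 = 13/1 = 13: (m_9, d_9) = (m_1, d_1) = (14, 13), so from here the quotients repeat a_1, ..., a_8; the period length is 8.
Hence the expansion of sqrt(209) is a_0 = 14 followed by the repeating block 2, 5, 3, 2, 3, 5, 2, 28 (period 8).

[14; (2, 5, 3, 2, 3, 5, 2, 28)]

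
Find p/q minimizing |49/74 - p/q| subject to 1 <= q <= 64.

41/62

Expand x = 49/74 as a continued fraction with the Euclidean algorithm:
  49 = 0*74 + 49, so a_0 = 0.
  74 = 1*49 + 25, so a_1 = 1.
  49 = 1*25 + 24, so a_2 = 1.
  25 = 1*24 + 1, so a_3 = 1.
  24 = 24*1 + 0, so a_4 = 24.
so x = [0; 1, 1, 1, 24].
Convergents (p_i = a_i*p_{i-1} + p_{i-2}, q_i = a_i*q_{i-1} + q_{i-2} with p_{-2}=0, p_{-1}=1, q_{-2}=1, q_{-1}=0), until the denominator exceeds 64:
  i=0: a_0=0, p_0 = 0*1 + 0 = 0, q_0 = 0*0 + 1 = 1.
  i=1: a_1=1, p_1 = 1*0 + 1 = 1, q_1 = 1*1 + 0 = 1.
  i=2: a_2=1, p_2 = 1*1 + 0 = 1, q_2 = 1*1 + 1 = 2.
  i=3: a_3=1, p_3 = 1*1 + 1 = 2, q_3 = 1*2 + 1 = 3.
  i=4: a_4=24, p_4 = 24*2 + 1 = 49, q_4 = 24*3 + 2 = 74.
q_4 = 74 > 64, so the last convergent with denominator <= 64 is p_3/q_3 = 2/3.
The closest fraction with denominator <= 64 is either p_3/q_3 or the intermediate fraction (k*p_3 + p_2)/(k*q_3 + q_2) with the largest k >= 1 whose denominator stays <= 64; these approach x as k grows, and every other convergent or intermediate fraction in range is farther away.
Largest k: floor((64 - q_2)/q_3) = floor((64 - 2)/3) = 20.
That gives (20*2 + 1)/(20*3 + 2) = 41/62.
Compare the errors: |x - 2/3| = |49*3 - 2*74|/(74*3) = 1/222, and |x - 41/62| = |49*62 - 41*74|/(74*62) = 4/4588.
Cross-multiplying, 4*222 = 888 < 4588 = 1*4588, so 4/4588 is smaller: the intermediate fraction 41/62 is closer to x than 2/3.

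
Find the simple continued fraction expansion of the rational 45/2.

[22; 2]

Run the Euclidean algorithm on 45 and 2; the successive quotients are the partial quotients a_0, a_1, ... (each step inverts the fractional part left over by the previous one):
  45 = 22*2 + 1, so a_0 = 22.
  2 = 2*1 + 0, so a_1 = 2.
The remainder reaches 0 after 2 divisions, so the expansion has 2 partial quotients, read off in order.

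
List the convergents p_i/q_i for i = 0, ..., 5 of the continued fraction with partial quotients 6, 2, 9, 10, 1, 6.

Using the convergent recurrence p_i = a_i*p_{i-1} + p_{i-2}, q_i = a_i*q_{i-1} + q_{i-2} with p_{-2}=0, p_{-1}=1, q_{-2}=1, q_{-1}=0:
  i=0: a_0=6, p_0 = 6*1 + 0 = 6, q_0 = 6*0 + 1 = 1.
  i=1: a_1=2, p_1 = 2*6 + 1 = 13, q_1 = 2*1 + 0 = 2.
  i=2: a_2=9, p_2 = 9*13 + 6 = 123, q_2 = 9*2 + 1 = 19.
  i=3: a_3=10, p_3 = 10*123 + 13 = 1243, q_3 = 10*19 + 2 = 192.
  i=4: a_4=1, p_4 = 1*1243 + 123 = 1366, q_4 = 1*192 + 19 = 211.
  i=5: a_5=6, p_5 = 6*1366 + 1243 = 9439, q_5 = 6*211 + 192 = 1458.

6/1, 13/2, 123/19, 1243/192, 1366/211, 9439/1458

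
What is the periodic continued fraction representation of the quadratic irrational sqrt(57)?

[7; (1, 1, 4, 1, 1, 14)]

Write x_i = (sqrt(57) + m_i)/d_i with (m_0, d_0) = (0, 1). a_0 = floor(sqrt(57)) = 7, since 7^2 = 49 <= 57 < 64 = 8^2.
Iterate m_{i+1} = d_i*a_i - m_i, d_{i+1} = (57 - m_{i+1}^2)/d_i, a_{i+1} = floor((a_0 + m_{i+1})/d_{i+1}):
  m_1 = 1*7 - 0 = 7, d_1 = (57 - 7^2)/1 = 8/1 = 8, a_1 = floor((7 + 7)/8) = 1.
  m_2 = 8*1 - 7 = 1, d_2 = (57 - 1^2)/8 = 56/8 = 7, a_2 = floor((7 + 1)/7) = 1.
  m_3 = 7*1 - 1 = 6, d_3 = (57 - 6^2)/7 = 21/7 = 3, a_3 = floor((7 + 6)/3) = 4.
  m_4 = 3*4 - 6 = 6, d_4 = (57 - 6^2)/3 = 21/3 = 7, a_4 = floor((7 + 6)/7) = 1.
  m_5 = 7*1 - 6 = 1, d_5 = (57 - 1^2)/7 = 56/7 = 8, a_5 = floor((7 + 1)/8) = 1.
  m_6 = 8*1 - 1 = 7, d_6 = (57 - 7^2)/8 = 8/8 = 1, a_6 = floor((7 + 7)/1) = 14.
  m_7 = 1*14 - 7 = 7, d_7 = (57 - 7^2)/1 = 8/1 = 8: (m_7, d_7) = (m_1, d_1) = (7, 8), so from here the quotients repeat a_1, ..., a_6; the period length is 6.
Hence the expansion of sqrt(57) is a_0 = 7 followed by the repeating block 1, 1, 4, 1, 1, 14 (period 6).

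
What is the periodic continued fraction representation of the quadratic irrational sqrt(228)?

[15; (10, 30)]

Write x_i = (sqrt(228) + m_i)/d_i with (m_0, d_0) = (0, 1). a_0 = floor(sqrt(228)) = 15, since 15^2 = 225 <= 228 < 256 = 16^2.
Iterate m_{i+1} = d_i*a_i - m_i, d_{i+1} = (228 - m_{i+1}^2)/d_i, a_{i+1} = floor((a_0 + m_{i+1})/d_{i+1}):
  m_1 = 1*15 - 0 = 15, d_1 = (228 - 15^2)/1 = 3/1 = 3, a_1 = floor((15 + 15)/3) = 10.
  m_2 = 3*10 - 15 = 15, d_2 = (228 - 15^2)/3 = 3/3 = 1, a_2 = floor((15 + 15)/1) = 30.
  m_3 = 1*30 - 15 = 15, d_3 = (228 - 15^2)/1 = 3/1 = 3: (m_3, d_3) = (m_1, d_1) = (15, 3), so from here the quotients repeat a_1, a_2; the period length is 2.
Hence the expansion of sqrt(228) is a_0 = 15 followed by the repeating block 10, 30 (period 2).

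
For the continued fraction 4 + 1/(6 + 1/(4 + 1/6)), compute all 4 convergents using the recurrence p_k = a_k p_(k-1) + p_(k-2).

Using the convergent recurrence p_i = a_i*p_{i-1} + p_{i-2}, q_i = a_i*q_{i-1} + q_{i-2} with p_{-2}=0, p_{-1}=1, q_{-2}=1, q_{-1}=0:
  i=0: a_0=4, p_0 = 4*1 + 0 = 4, q_0 = 4*0 + 1 = 1.
  i=1: a_1=6, p_1 = 6*4 + 1 = 25, q_1 = 6*1 + 0 = 6.
  i=2: a_2=4, p_2 = 4*25 + 4 = 104, q_2 = 4*6 + 1 = 25.
  i=3: a_3=6, p_3 = 6*104 + 25 = 649, q_3 = 6*25 + 6 = 156.

4/1, 25/6, 104/25, 649/156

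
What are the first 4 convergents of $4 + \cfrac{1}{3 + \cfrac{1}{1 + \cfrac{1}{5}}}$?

4/1, 13/3, 17/4, 98/23

Using the convergent recurrence p_i = a_i*p_{i-1} + p_{i-2}, q_i = a_i*q_{i-1} + q_{i-2} with p_{-2}=0, p_{-1}=1, q_{-2}=1, q_{-1}=0:
  i=0: a_0=4, p_0 = 4*1 + 0 = 4, q_0 = 4*0 + 1 = 1.
  i=1: a_1=3, p_1 = 3*4 + 1 = 13, q_1 = 3*1 + 0 = 3.
  i=2: a_2=1, p_2 = 1*13 + 4 = 17, q_2 = 1*3 + 1 = 4.
  i=3: a_3=5, p_3 = 5*17 + 13 = 98, q_3 = 5*4 + 3 = 23.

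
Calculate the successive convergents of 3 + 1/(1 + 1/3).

Using the convergent recurrence p_i = a_i*p_{i-1} + p_{i-2}, q_i = a_i*q_{i-1} + q_{i-2} with p_{-2}=0, p_{-1}=1, q_{-2}=1, q_{-1}=0:
  i=0: a_0=3, p_0 = 3*1 + 0 = 3, q_0 = 3*0 + 1 = 1.
  i=1: a_1=1, p_1 = 1*3 + 1 = 4, q_1 = 1*1 + 0 = 1.
  i=2: a_2=3, p_2 = 3*4 + 3 = 15, q_2 = 3*1 + 1 = 4.

3/1, 4/1, 15/4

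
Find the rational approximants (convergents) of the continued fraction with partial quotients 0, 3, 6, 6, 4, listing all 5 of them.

Using the convergent recurrence p_i = a_i*p_{i-1} + p_{i-2}, q_i = a_i*q_{i-1} + q_{i-2} with p_{-2}=0, p_{-1}=1, q_{-2}=1, q_{-1}=0:
  i=0: a_0=0, p_0 = 0*1 + 0 = 0, q_0 = 0*0 + 1 = 1.
  i=1: a_1=3, p_1 = 3*0 + 1 = 1, q_1 = 3*1 + 0 = 3.
  i=2: a_2=6, p_2 = 6*1 + 0 = 6, q_2 = 6*3 + 1 = 19.
  i=3: a_3=6, p_3 = 6*6 + 1 = 37, q_3 = 6*19 + 3 = 117.
  i=4: a_4=4, p_4 = 4*37 + 6 = 154, q_4 = 4*117 + 19 = 487.

0/1, 1/3, 6/19, 37/117, 154/487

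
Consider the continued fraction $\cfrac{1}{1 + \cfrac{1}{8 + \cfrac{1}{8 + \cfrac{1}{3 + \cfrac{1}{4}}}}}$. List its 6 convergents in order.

Using the convergent recurrence p_i = a_i*p_{i-1} + p_{i-2}, q_i = a_i*q_{i-1} + q_{i-2} with p_{-2}=0, p_{-1}=1, q_{-2}=1, q_{-1}=0:
  i=0: a_0=0, p_0 = 0*1 + 0 = 0, q_0 = 0*0 + 1 = 1.
  i=1: a_1=1, p_1 = 1*0 + 1 = 1, q_1 = 1*1 + 0 = 1.
  i=2: a_2=8, p_2 = 8*1 + 0 = 8, q_2 = 8*1 + 1 = 9.
  i=3: a_3=8, p_3 = 8*8 + 1 = 65, q_3 = 8*9 + 1 = 73.
  i=4: a_4=3, p_4 = 3*65 + 8 = 203, q_4 = 3*73 + 9 = 228.
  i=5: a_5=4, p_5 = 4*203 + 65 = 877, q_5 = 4*228 + 73 = 985.

0/1, 1/1, 8/9, 65/73, 203/228, 877/985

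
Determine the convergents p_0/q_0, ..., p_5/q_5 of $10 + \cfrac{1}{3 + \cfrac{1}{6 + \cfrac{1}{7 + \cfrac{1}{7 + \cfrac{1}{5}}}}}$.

10/1, 31/3, 196/19, 1403/136, 10017/971, 51488/4991

Using the convergent recurrence p_i = a_i*p_{i-1} + p_{i-2}, q_i = a_i*q_{i-1} + q_{i-2} with p_{-2}=0, p_{-1}=1, q_{-2}=1, q_{-1}=0:
  i=0: a_0=10, p_0 = 10*1 + 0 = 10, q_0 = 10*0 + 1 = 1.
  i=1: a_1=3, p_1 = 3*10 + 1 = 31, q_1 = 3*1 + 0 = 3.
  i=2: a_2=6, p_2 = 6*31 + 10 = 196, q_2 = 6*3 + 1 = 19.
  i=3: a_3=7, p_3 = 7*196 + 31 = 1403, q_3 = 7*19 + 3 = 136.
  i=4: a_4=7, p_4 = 7*1403 + 196 = 10017, q_4 = 7*136 + 19 = 971.
  i=5: a_5=5, p_5 = 5*10017 + 1403 = 51488, q_5 = 5*971 + 136 = 4991.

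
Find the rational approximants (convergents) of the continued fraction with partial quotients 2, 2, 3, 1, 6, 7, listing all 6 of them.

2/1, 5/2, 17/7, 22/9, 149/61, 1065/436

Using the convergent recurrence p_i = a_i*p_{i-1} + p_{i-2}, q_i = a_i*q_{i-1} + q_{i-2} with p_{-2}=0, p_{-1}=1, q_{-2}=1, q_{-1}=0:
  i=0: a_0=2, p_0 = 2*1 + 0 = 2, q_0 = 2*0 + 1 = 1.
  i=1: a_1=2, p_1 = 2*2 + 1 = 5, q_1 = 2*1 + 0 = 2.
  i=2: a_2=3, p_2 = 3*5 + 2 = 17, q_2 = 3*2 + 1 = 7.
  i=3: a_3=1, p_3 = 1*17 + 5 = 22, q_3 = 1*7 + 2 = 9.
  i=4: a_4=6, p_4 = 6*22 + 17 = 149, q_4 = 6*9 + 7 = 61.
  i=5: a_5=7, p_5 = 7*149 + 22 = 1065, q_5 = 7*61 + 9 = 436.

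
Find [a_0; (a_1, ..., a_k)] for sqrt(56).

[7; (2, 14)]

Write x_i = (sqrt(56) + m_i)/d_i with (m_0, d_0) = (0, 1). a_0 = floor(sqrt(56)) = 7, since 7^2 = 49 <= 56 < 64 = 8^2.
Iterate m_{i+1} = d_i*a_i - m_i, d_{i+1} = (56 - m_{i+1}^2)/d_i, a_{i+1} = floor((a_0 + m_{i+1})/d_{i+1}):
  m_1 = 1*7 - 0 = 7, d_1 = (56 - 7^2)/1 = 7/1 = 7, a_1 = floor((7 + 7)/7) = 2.
  m_2 = 7*2 - 7 = 7, d_2 = (56 - 7^2)/7 = 7/7 = 1, a_2 = floor((7 + 7)/1) = 14.
  m_3 = 1*14 - 7 = 7, d_3 = (56 - 7^2)/1 = 7/1 = 7: (m_3, d_3) = (m_1, d_1) = (7, 7), so from here the quotients repeat a_1, a_2; the period length is 2.
Hence the expansion of sqrt(56) is a_0 = 7 followed by the repeating block 2, 14 (period 2).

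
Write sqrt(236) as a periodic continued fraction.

[15; (2, 1, 3, 5, 1, 6, 1, 5, 3, 1, 2, 30)]

Write x_i = (sqrt(236) + m_i)/d_i with (m_0, d_0) = (0, 1). a_0 = floor(sqrt(236)) = 15, since 15^2 = 225 <= 236 < 256 = 16^2.
Iterate m_{i+1} = d_i*a_i - m_i, d_{i+1} = (236 - m_{i+1}^2)/d_i, a_{i+1} = floor((a_0 + m_{i+1})/d_{i+1}):
  m_1 = 1*15 - 0 = 15, d_1 = (236 - 15^2)/1 = 11/1 = 11, a_1 = floor((15 + 15)/11) = 2.
  m_2 = 11*2 - 15 = 7, d_2 = (236 - 7^2)/11 = 187/11 = 17, a_2 = floor((15 + 7)/17) = 1.
  m_3 = 17*1 - 7 = 10, d_3 = (236 - 10^2)/17 = 136/17 = 8, a_3 = floor((15 + 10)/8) = 3.
  m_4 = 8*3 - 10 = 14, d_4 = (236 - 14^2)/8 = 40/8 = 5, a_4 = floor((15 + 14)/5) = 5.
  m_5 = 5*5 - 14 = 11, d_5 = (236 - 11^2)/5 = 115/5 = 23, a_5 = floor((15 + 11)/23) = 1.
  m_6 = 23*1 - 11 = 12, d_6 = (236 - 12^2)/23 = 92/23 = 4, a_6 = floor((15 + 12)/4) = 6.
  m_7 = 4*6 - 12 = 12, d_7 = (236 - 12^2)/4 = 92/4 = 23, a_7 = floor((15 + 12)/23) = 1.
  m_8 = 23*1 - 12 = 11, d_8 = (236 - 11^2)/23 = 115/23 = 5, a_8 = floor((15 + 11)/5) = 5.
  m_9 = 5*5 - 11 = 14, d_9 = (236 - 14^2)/5 = 40/5 = 8, a_9 = floor((15 + 14)/8) = 3.
  m_10 = 8*3 - 14 = 10, d_10 = (236 - 10^2)/8 = 136/8 = 17, a_10 = floor((15 + 10)/17) = 1.
  m_11 = 17*1 - 10 = 7, d_11 = (236 - 7^2)/17 = 187/17 = 11, a_11 = floor((15 + 7)/11) = 2.
  m_12 = 11*2 - 7 = 15, d_12 = (236 - 15^2)/11 = 11/11 = 1, a_12 = floor((15 + 15)/1) = 30.
  m_13 = 1*30 - 15 = 15, d_13 = (236 - 15^2)/1 = 11/1 = 11: (m_13, d_13) = (m_1, d_1) = (15, 11), so from here the quotients repeat a_1, ..., a_12; the period length is 12.
Hence the expansion of sqrt(236) is a_0 = 15 followed by the repeating block 2, 1, 3, 5, 1, 6, 1, 5, 3, 1, 2, 30 (period 12).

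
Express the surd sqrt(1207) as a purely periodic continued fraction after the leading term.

[34; (1, 2, 1, 6, 1, 33, 1, 6, 1, 2, 1, 68)]

Write x_i = (sqrt(1207) + m_i)/d_i with (m_0, d_0) = (0, 1). a_0 = floor(sqrt(1207)) = 34, since 34^2 = 1156 <= 1207 < 1225 = 35^2.
Iterate m_{i+1} = d_i*a_i - m_i, d_{i+1} = (1207 - m_{i+1}^2)/d_i, a_{i+1} = floor((a_0 + m_{i+1})/d_{i+1}):
  m_1 = 1*34 - 0 = 34, d_1 = (1207 - 34^2)/1 = 51/1 = 51, a_1 = floor((34 + 34)/51) = 1.
  m_2 = 51*1 - 34 = 17, d_2 = (1207 - 17^2)/51 = 918/51 = 18, a_2 = floor((34 + 17)/18) = 2.
  m_3 = 18*2 - 17 = 19, d_3 = (1207 - 19^2)/18 = 846/18 = 47, a_3 = floor((34 + 19)/47) = 1.
  m_4 = 47*1 - 19 = 28, d_4 = (1207 - 28^2)/47 = 423/47 = 9, a_4 = floor((34 + 28)/9) = 6.
  m_5 = 9*6 - 28 = 26, d_5 = (1207 - 26^2)/9 = 531/9 = 59, a_5 = floor((34 + 26)/59) = 1.
  m_6 = 59*1 - 26 = 33, d_6 = (1207 - 33^2)/59 = 118/59 = 2, a_6 = floor((34 + 33)/2) = 33.
  m_7 = 2*33 - 33 = 33, d_7 = (1207 - 33^2)/2 = 118/2 = 59, a_7 = floor((34 + 33)/59) = 1.
  m_8 = 59*1 - 33 = 26, d_8 = (1207 - 26^2)/59 = 531/59 = 9, a_8 = floor((34 + 26)/9) = 6.
  m_9 = 9*6 - 26 = 28, d_9 = (1207 - 28^2)/9 = 423/9 = 47, a_9 = floor((34 + 28)/47) = 1.
  m_10 = 47*1 - 28 = 19, d_10 = (1207 - 19^2)/47 = 846/47 = 18, a_10 = floor((34 + 19)/18) = 2.
  m_11 = 18*2 - 19 = 17, d_11 = (1207 - 17^2)/18 = 918/18 = 51, a_11 = floor((34 + 17)/51) = 1.
  m_12 = 51*1 - 17 = 34, d_12 = (1207 - 34^2)/51 = 51/51 = 1, a_12 = floor((34 + 34)/1) = 68.
  m_13 = 1*68 - 34 = 34, d_13 = (1207 - 34^2)/1 = 51/1 = 51: (m_13, d_13) = (m_1, d_1) = (34, 51), so from here the quotients repeat a_1, ..., a_12; the period length is 12.
Hence the expansion of sqrt(1207) is a_0 = 34 followed by the repeating block 1, 2, 1, 6, 1, 33, 1, 6, 1, 2, 1, 68 (period 12).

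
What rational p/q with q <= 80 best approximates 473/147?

Expand x = 473/147 as a continued fraction with the Euclidean algorithm:
  473 = 3*147 + 32, so a_0 = 3.
  147 = 4*32 + 19, so a_1 = 4.
  32 = 1*19 + 13, so a_2 = 1.
  19 = 1*13 + 6, so a_3 = 1.
  13 = 2*6 + 1, so a_4 = 2.
  6 = 6*1 + 0, so a_5 = 6.
so x = [3; 4, 1, 1, 2, 6].
Convergents (p_i = a_i*p_{i-1} + p_{i-2}, q_i = a_i*q_{i-1} + q_{i-2} with p_{-2}=0, p_{-1}=1, q_{-2}=1, q_{-1}=0), until the denominator exceeds 80:
  i=0: a_0=3, p_0 = 3*1 + 0 = 3, q_0 = 3*0 + 1 = 1.
  i=1: a_1=4, p_1 = 4*3 + 1 = 13, q_1 = 4*1 + 0 = 4.
  i=2: a_2=1, p_2 = 1*13 + 3 = 16, q_2 = 1*4 + 1 = 5.
  i=3: a_3=1, p_3 = 1*16 + 13 = 29, q_3 = 1*5 + 4 = 9.
  i=4: a_4=2, p_4 = 2*29 + 16 = 74, q_4 = 2*9 + 5 = 23.
  i=5: a_5=6, p_5 = 6*74 + 29 = 473, q_5 = 6*23 + 9 = 147.
q_5 = 147 > 80, so the last convergent with denominator <= 80 is p_4/q_4 = 74/23.
The closest fraction with denominator <= 80 is either p_4/q_4 or the intermediate fraction (k*p_4 + p_3)/(k*q_4 + q_3) with the largest k >= 1 whose denominator stays <= 80; these approach x as k grows, and every other convergent or intermediate fraction in range is farther away.
Largest k: floor((80 - q_3)/q_4) = floor((80 - 9)/23) = 3.
That gives (3*74 + 29)/(3*23 + 9) = 251/78.
Compare the errors: |x - 74/23| = |473*23 - 74*147|/(147*23) = 1/3381, and |x - 251/78| = |473*78 - 251*147|/(147*78) = 3/11466.
Cross-multiplying, 3*3381 = 10143 < 11466 = 1*11466, so 3/11466 is smaller: the intermediate fraction 251/78 is closer to x than 74/23.

251/78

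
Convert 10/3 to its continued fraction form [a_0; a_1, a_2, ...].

[3; 3]

Run the Euclidean algorithm on 10 and 3; the successive quotients are the partial quotients a_0, a_1, ... (each step inverts the fractional part left over by the previous one):
  10 = 3*3 + 1, so a_0 = 3.
  3 = 3*1 + 0, so a_1 = 3.
The remainder reaches 0 after 2 divisions, so the expansion has 2 partial quotients, read off in order.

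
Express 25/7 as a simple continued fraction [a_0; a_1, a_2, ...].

Run the Euclidean algorithm on 25 and 7; the successive quotients are the partial quotients a_0, a_1, ... (each step inverts the fractional part left over by the previous one):
  25 = 3*7 + 4, so a_0 = 3.
  7 = 1*4 + 3, so a_1 = 1.
  4 = 1*3 + 1, so a_2 = 1.
  3 = 3*1 + 0, so a_3 = 3.
The remainder reaches 0 after 4 divisions, so the expansion has 4 partial quotients, read off in order.

[3; 1, 1, 3]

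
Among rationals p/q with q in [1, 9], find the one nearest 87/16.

Expand x = 87/16 as a continued fraction with the Euclidean algorithm:
  87 = 5*16 + 7, so a_0 = 5.
  16 = 2*7 + 2, so a_1 = 2.
  7 = 3*2 + 1, so a_2 = 3.
  2 = 2*1 + 0, so a_3 = 2.
so x = [5; 2, 3, 2].
Convergents (p_i = a_i*p_{i-1} + p_{i-2}, q_i = a_i*q_{i-1} + q_{i-2} with p_{-2}=0, p_{-1}=1, q_{-2}=1, q_{-1}=0), until the denominator exceeds 9:
  i=0: a_0=5, p_0 = 5*1 + 0 = 5, q_0 = 5*0 + 1 = 1.
  i=1: a_1=2, p_1 = 2*5 + 1 = 11, q_1 = 2*1 + 0 = 2.
  i=2: a_2=3, p_2 = 3*11 + 5 = 38, q_2 = 3*2 + 1 = 7.
  i=3: a_3=2, p_3 = 2*38 + 11 = 87, q_3 = 2*7 + 2 = 16.
q_3 = 16 > 9, so the last convergent with denominator <= 9 is p_2/q_2 = 38/7.
The closest fraction with denominator <= 9 is either p_2/q_2 or the intermediate fraction (k*p_2 + p_1)/(k*q_2 + q_1) with the largest k >= 1 whose denominator stays <= 9; these approach x as k grows, and every other convergent or intermediate fraction in range is farther away.
Largest k: floor((9 - q_1)/q_2) = floor((9 - 2)/7) = 1.
That gives (1*38 + 11)/(1*7 + 2) = 49/9.
Compare the errors: |x - 38/7| = |87*7 - 38*16|/(16*7) = 1/112, and |x - 49/9| = |87*9 - 49*16|/(16*9) = 1/144.
Cross-multiplying, 1*112 = 112 < 144 = 1*144, so 1/144 is smaller: the intermediate fraction 49/9 is closer to x than 38/7.

49/9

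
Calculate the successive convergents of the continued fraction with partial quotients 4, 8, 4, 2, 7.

4/1, 33/8, 136/33, 305/74, 2271/551

Using the convergent recurrence p_i = a_i*p_{i-1} + p_{i-2}, q_i = a_i*q_{i-1} + q_{i-2} with p_{-2}=0, p_{-1}=1, q_{-2}=1, q_{-1}=0:
  i=0: a_0=4, p_0 = 4*1 + 0 = 4, q_0 = 4*0 + 1 = 1.
  i=1: a_1=8, p_1 = 8*4 + 1 = 33, q_1 = 8*1 + 0 = 8.
  i=2: a_2=4, p_2 = 4*33 + 4 = 136, q_2 = 4*8 + 1 = 33.
  i=3: a_3=2, p_3 = 2*136 + 33 = 305, q_3 = 2*33 + 8 = 74.
  i=4: a_4=7, p_4 = 7*305 + 136 = 2271, q_4 = 7*74 + 33 = 551.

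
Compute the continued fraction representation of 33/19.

Run the Euclidean algorithm on 33 and 19; the successive quotients are the partial quotients a_0, a_1, ... (each step inverts the fractional part left over by the previous one):
  33 = 1*19 + 14, so a_0 = 1.
  19 = 1*14 + 5, so a_1 = 1.
  14 = 2*5 + 4, so a_2 = 2.
  5 = 1*4 + 1, so a_3 = 1.
  4 = 4*1 + 0, so a_4 = 4.
The remainder reaches 0 after 5 divisions, so the expansion has 5 partial quotients, read off in order.

[1; 1, 2, 1, 4]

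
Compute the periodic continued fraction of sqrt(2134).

Write x_i = (sqrt(2134) + m_i)/d_i with (m_0, d_0) = (0, 1). a_0 = floor(sqrt(2134)) = 46, since 46^2 = 2116 <= 2134 < 2209 = 47^2.
Iterate m_{i+1} = d_i*a_i - m_i, d_{i+1} = (2134 - m_{i+1}^2)/d_i, a_{i+1} = floor((a_0 + m_{i+1})/d_{i+1}):
  m_1 = 1*46 - 0 = 46, d_1 = (2134 - 46^2)/1 = 18/1 = 18, a_1 = floor((46 + 46)/18) = 5.
  m_2 = 18*5 - 46 = 44, d_2 = (2134 - 44^2)/18 = 198/18 = 11, a_2 = floor((46 + 44)/11) = 8.
  m_3 = 11*8 - 44 = 44, d_3 = (2134 - 44^2)/11 = 198/11 = 18, a_3 = floor((46 + 44)/18) = 5.
  m_4 = 18*5 - 44 = 46, d_4 = (2134 - 46^2)/18 = 18/18 = 1, a_4 = floor((46 + 46)/1) = 92.
  m_5 = 1*92 - 46 = 46, d_5 = (2134 - 46^2)/1 = 18/1 = 18: (m_5, d_5) = (m_1, d_1) = (46, 18), so from here the quotients repeat a_1, ..., a_4; the period length is 4.
Hence the expansion of sqrt(2134) is a_0 = 46 followed by the repeating block 5, 8, 5, 92 (period 4).

[46; (5, 8, 5, 92)]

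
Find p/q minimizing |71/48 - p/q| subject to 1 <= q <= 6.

3/2

Expand x = 71/48 as a continued fraction with the Euclidean algorithm:
  71 = 1*48 + 23, so a_0 = 1.
  48 = 2*23 + 2, so a_1 = 2.
  23 = 11*2 + 1, so a_2 = 11.
  2 = 2*1 + 0, so a_3 = 2.
so x = [1; 2, 11, 2].
Convergents (p_i = a_i*p_{i-1} + p_{i-2}, q_i = a_i*q_{i-1} + q_{i-2} with p_{-2}=0, p_{-1}=1, q_{-2}=1, q_{-1}=0), until the denominator exceeds 6:
  i=0: a_0=1, p_0 = 1*1 + 0 = 1, q_0 = 1*0 + 1 = 1.
  i=1: a_1=2, p_1 = 2*1 + 1 = 3, q_1 = 2*1 + 0 = 2.
  i=2: a_2=11, p_2 = 11*3 + 1 = 34, q_2 = 11*2 + 1 = 23.
q_2 = 23 > 6, so the last convergent with denominator <= 6 is p_1/q_1 = 3/2.
The closest fraction with denominator <= 6 is either p_1/q_1 or the intermediate fraction (k*p_1 + p_0)/(k*q_1 + q_0) with the largest k >= 1 whose denominator stays <= 6; these approach x as k grows, and every other convergent or intermediate fraction in range is farther away.
Largest k: floor((6 - q_0)/q_1) = floor((6 - 1)/2) = 2.
That gives (2*3 + 1)/(2*2 + 1) = 7/5.
Compare the errors: |x - 3/2| = |71*2 - 3*48|/(48*2) = 2/96, and |x - 7/5| = |71*5 - 7*48|/(48*5) = 19/240.
Cross-multiplying, 2*240 = 480 < 1824 = 19*96, so 2/96 is smaller: the convergent 3/2 is closer to x than 7/5.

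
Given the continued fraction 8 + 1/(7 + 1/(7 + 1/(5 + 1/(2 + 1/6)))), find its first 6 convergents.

Using the convergent recurrence p_i = a_i*p_{i-1} + p_{i-2}, q_i = a_i*q_{i-1} + q_{i-2} with p_{-2}=0, p_{-1}=1, q_{-2}=1, q_{-1}=0:
  i=0: a_0=8, p_0 = 8*1 + 0 = 8, q_0 = 8*0 + 1 = 1.
  i=1: a_1=7, p_1 = 7*8 + 1 = 57, q_1 = 7*1 + 0 = 7.
  i=2: a_2=7, p_2 = 7*57 + 8 = 407, q_2 = 7*7 + 1 = 50.
  i=3: a_3=5, p_3 = 5*407 + 57 = 2092, q_3 = 5*50 + 7 = 257.
  i=4: a_4=2, p_4 = 2*2092 + 407 = 4591, q_4 = 2*257 + 50 = 564.
  i=5: a_5=6, p_5 = 6*4591 + 2092 = 29638, q_5 = 6*564 + 257 = 3641.

8/1, 57/7, 407/50, 2092/257, 4591/564, 29638/3641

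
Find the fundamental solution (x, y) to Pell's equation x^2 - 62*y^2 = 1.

(x, y) = (63, 8)

First expand sqrt(62) as a continued fraction. With x_i = (sqrt(62) + m_i)/d_i and (m_0, d_0) = (0, 1): a_0 = floor(sqrt(62)) = 7, since 7^2 = 49 <= 62 < 64 = 8^2.
Iterate m_{i+1} = d_i*a_i - m_i, d_{i+1} = (62 - m_{i+1}^2)/d_i, a_{i+1} = floor((a_0 + m_{i+1})/d_{i+1}):
  m_1 = 1*7 - 0 = 7, d_1 = (62 - 7^2)/1 = 13/1 = 13, a_1 = floor((7 + 7)/13) = 1.
  m_2 = 13*1 - 7 = 6, d_2 = (62 - 6^2)/13 = 26/13 = 2, a_2 = floor((7 + 6)/2) = 6.
  m_3 = 2*6 - 6 = 6, d_3 = (62 - 6^2)/2 = 26/2 = 13, a_3 = floor((7 + 6)/13) = 1.
  m_4 = 13*1 - 6 = 7, d_4 = (62 - 7^2)/13 = 13/13 = 1, a_4 = floor((7 + 7)/1) = 14.
  m_5 = 1*14 - 7 = 7, d_5 = (62 - 7^2)/1 = 13/1 = 13: (m_5, d_5) = (m_1, d_1) = (7, 13), so from here the quotients repeat a_1, ..., a_4; the period length is 4.
So sqrt(62) = [7; (1, 6, 1, 14)] with period length k = 4.
k is even, so the fundamental solution of x^2 - 62y^2 = 1 is (p_{k-1}, q_{k-1}) = (p_3, q_3); compute convergents through index 3.
Convergents (p_i = a_i*p_{i-1} + p_{i-2}, q_i = a_i*q_{i-1} + q_{i-2} with p_{-2}=0, p_{-1}=1, q_{-2}=1, q_{-1}=0):
  i=0: a_0=7, p_0 = 7*1 + 0 = 7, q_0 = 7*0 + 1 = 1.
  i=1: a_1=1, p_1 = 1*7 + 1 = 8, q_1 = 1*1 + 0 = 1.
  i=2: a_2=6, p_2 = 6*8 + 7 = 55, q_2 = 6*1 + 1 = 7.
  i=3: a_3=1, p_3 = 1*55 + 8 = 63, q_3 = 1*7 + 1 = 8.
Check: 63^2 - 62*8^2 = 3969 - 3968 = 1, so (x, y) = (63, 8) solves the equation, and by the theorem it is the least positive solution.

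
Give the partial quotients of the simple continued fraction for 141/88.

Run the Euclidean algorithm on 141 and 88; the successive quotients are the partial quotients a_0, a_1, ... (each step inverts the fractional part left over by the previous one):
  141 = 1*88 + 53, so a_0 = 1.
  88 = 1*53 + 35, so a_1 = 1.
  53 = 1*35 + 18, so a_2 = 1.
  35 = 1*18 + 17, so a_3 = 1.
  18 = 1*17 + 1, so a_4 = 1.
  17 = 17*1 + 0, so a_5 = 17.
The remainder reaches 0 after 6 divisions, so the expansion has 6 partial quotients, read off in order.

[1; 1, 1, 1, 1, 17]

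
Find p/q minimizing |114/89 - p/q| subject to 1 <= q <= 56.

Expand x = 114/89 as a continued fraction with the Euclidean algorithm:
  114 = 1*89 + 25, so a_0 = 1.
  89 = 3*25 + 14, so a_1 = 3.
  25 = 1*14 + 11, so a_2 = 1.
  14 = 1*11 + 3, so a_3 = 1.
  11 = 3*3 + 2, so a_4 = 3.
  3 = 1*2 + 1, so a_5 = 1.
  2 = 2*1 + 0, so a_6 = 2.
so x = [1; 3, 1, 1, 3, 1, 2].
Convergents (p_i = a_i*p_{i-1} + p_{i-2}, q_i = a_i*q_{i-1} + q_{i-2} with p_{-2}=0, p_{-1}=1, q_{-2}=1, q_{-1}=0), until the denominator exceeds 56:
  i=0: a_0=1, p_0 = 1*1 + 0 = 1, q_0 = 1*0 + 1 = 1.
  i=1: a_1=3, p_1 = 3*1 + 1 = 4, q_1 = 3*1 + 0 = 3.
  i=2: a_2=1, p_2 = 1*4 + 1 = 5, q_2 = 1*3 + 1 = 4.
  i=3: a_3=1, p_3 = 1*5 + 4 = 9, q_3 = 1*4 + 3 = 7.
  i=4: a_4=3, p_4 = 3*9 + 5 = 32, q_4 = 3*7 + 4 = 25.
  i=5: a_5=1, p_5 = 1*32 + 9 = 41, q_5 = 1*25 + 7 = 32.
  i=6: a_6=2, p_6 = 2*41 + 32 = 114, q_6 = 2*32 + 25 = 89.
q_6 = 89 > 56, so the last convergent with denominator <= 56 is p_5/q_5 = 41/32.
The closest fraction with denominator <= 56 is either p_5/q_5 or the intermediate fraction (k*p_5 + p_4)/(k*q_5 + q_4) with the largest k >= 1 whose denominator stays <= 56; these approach x as k grows, and every other convergent or intermediate fraction in range is farther away.
Largest k: floor((56 - q_4)/q_5) = floor((56 - 25)/32) = 0.
Since k = 0, no intermediate fraction beyond p_5/q_5 has denominator <= 56, so the convergent 41/32 is the closest (its error is |114*32 - 41*89|/(89*32) = 1/2848).

41/32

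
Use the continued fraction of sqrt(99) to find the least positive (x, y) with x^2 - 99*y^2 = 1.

First expand sqrt(99) as a continued fraction. With x_i = (sqrt(99) + m_i)/d_i and (m_0, d_0) = (0, 1): a_0 = floor(sqrt(99)) = 9, since 9^2 = 81 <= 99 < 100 = 10^2.
Iterate m_{i+1} = d_i*a_i - m_i, d_{i+1} = (99 - m_{i+1}^2)/d_i, a_{i+1} = floor((a_0 + m_{i+1})/d_{i+1}):
  m_1 = 1*9 - 0 = 9, d_1 = (99 - 9^2)/1 = 18/1 = 18, a_1 = floor((9 + 9)/18) = 1.
  m_2 = 18*1 - 9 = 9, d_2 = (99 - 9^2)/18 = 18/18 = 1, a_2 = floor((9 + 9)/1) = 18.
  m_3 = 1*18 - 9 = 9, d_3 = (99 - 9^2)/1 = 18/1 = 18: (m_3, d_3) = (m_1, d_1) = (9, 18), so from here the quotients repeat a_1, a_2; the period length is 2.
So sqrt(99) = [9; (1, 18)] with period length k = 2.
k is even, so the fundamental solution of x^2 - 99y^2 = 1 is (p_{k-1}, q_{k-1}) = (p_1, q_1); compute convergents through index 1.
Convergents (p_i = a_i*p_{i-1} + p_{i-2}, q_i = a_i*q_{i-1} + q_{i-2} with p_{-2}=0, p_{-1}=1, q_{-2}=1, q_{-1}=0):
  i=0: a_0=9, p_0 = 9*1 + 0 = 9, q_0 = 9*0 + 1 = 1.
  i=1: a_1=1, p_1 = 1*9 + 1 = 10, q_1 = 1*1 + 0 = 1.
Check: 10^2 - 99*1^2 = 100 - 99 = 1, so (x, y) = (10, 1) solves the equation, and by the theorem it is the least positive solution.

(x, y) = (10, 1)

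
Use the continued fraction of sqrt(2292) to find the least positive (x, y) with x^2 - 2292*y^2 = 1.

First expand sqrt(2292) as a continued fraction. With x_i = (sqrt(2292) + m_i)/d_i and (m_0, d_0) = (0, 1): a_0 = floor(sqrt(2292)) = 47, since 47^2 = 2209 <= 2292 < 2304 = 48^2.
Iterate m_{i+1} = d_i*a_i - m_i, d_{i+1} = (2292 - m_{i+1}^2)/d_i, a_{i+1} = floor((a_0 + m_{i+1})/d_{i+1}):
  m_1 = 1*47 - 0 = 47, d_1 = (2292 - 47^2)/1 = 83/1 = 83, a_1 = floor((47 + 47)/83) = 1.
  m_2 = 83*1 - 47 = 36, d_2 = (2292 - 36^2)/83 = 996/83 = 12, a_2 = floor((47 + 36)/12) = 6.
  m_3 = 12*6 - 36 = 36, d_3 = (2292 - 36^2)/12 = 996/12 = 83, a_3 = floor((47 + 36)/83) = 1.
  m_4 = 83*1 - 36 = 47, d_4 = (2292 - 47^2)/83 = 83/83 = 1, a_4 = floor((47 + 47)/1) = 94.
  m_5 = 1*94 - 47 = 47, d_5 = (2292 - 47^2)/1 = 83/1 = 83: (m_5, d_5) = (m_1, d_1) = (47, 83), so from here the quotients repeat a_1, ..., a_4; the period length is 4.
So sqrt(2292) = [47; (1, 6, 1, 94)] with period length k = 4.
k is even, so the fundamental solution of x^2 - 2292y^2 = 1 is (p_{k-1}, q_{k-1}) = (p_3, q_3); compute convergents through index 3.
Convergents (p_i = a_i*p_{i-1} + p_{i-2}, q_i = a_i*q_{i-1} + q_{i-2} with p_{-2}=0, p_{-1}=1, q_{-2}=1, q_{-1}=0):
  i=0: a_0=47, p_0 = 47*1 + 0 = 47, q_0 = 47*0 + 1 = 1.
  i=1: a_1=1, p_1 = 1*47 + 1 = 48, q_1 = 1*1 + 0 = 1.
  i=2: a_2=6, p_2 = 6*48 + 47 = 335, q_2 = 6*1 + 1 = 7.
  i=3: a_3=1, p_3 = 1*335 + 48 = 383, q_3 = 1*7 + 1 = 8.
Check: 383^2 - 2292*8^2 = 146689 - 146688 = 1, so (x, y) = (383, 8) solves the equation, and by the theorem it is the least positive solution.

(x, y) = (383, 8)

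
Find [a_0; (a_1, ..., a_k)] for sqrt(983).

[31; (2, 1, 5, 31, 5, 1, 2, 62)]

Write x_i = (sqrt(983) + m_i)/d_i with (m_0, d_0) = (0, 1). a_0 = floor(sqrt(983)) = 31, since 31^2 = 961 <= 983 < 1024 = 32^2.
Iterate m_{i+1} = d_i*a_i - m_i, d_{i+1} = (983 - m_{i+1}^2)/d_i, a_{i+1} = floor((a_0 + m_{i+1})/d_{i+1}):
  m_1 = 1*31 - 0 = 31, d_1 = (983 - 31^2)/1 = 22/1 = 22, a_1 = floor((31 + 31)/22) = 2.
  m_2 = 22*2 - 31 = 13, d_2 = (983 - 13^2)/22 = 814/22 = 37, a_2 = floor((31 + 13)/37) = 1.
  m_3 = 37*1 - 13 = 24, d_3 = (983 - 24^2)/37 = 407/37 = 11, a_3 = floor((31 + 24)/11) = 5.
  m_4 = 11*5 - 24 = 31, d_4 = (983 - 31^2)/11 = 22/11 = 2, a_4 = floor((31 + 31)/2) = 31.
  m_5 = 2*31 - 31 = 31, d_5 = (983 - 31^2)/2 = 22/2 = 11, a_5 = floor((31 + 31)/11) = 5.
  m_6 = 11*5 - 31 = 24, d_6 = (983 - 24^2)/11 = 407/11 = 37, a_6 = floor((31 + 24)/37) = 1.
  m_7 = 37*1 - 24 = 13, d_7 = (983 - 13^2)/37 = 814/37 = 22, a_7 = floor((31 + 13)/22) = 2.
  m_8 = 22*2 - 13 = 31, d_8 = (983 - 31^2)/22 = 22/22 = 1, a_8 = floor((31 + 31)/1) = 62.
  m_9 = 1*62 - 31 = 31, d_9 = (983 - 31^2)/1 = 22/1 = 22: (m_9, d_9) = (m_1, d_1) = (31, 22), so from here the quotients repeat a_1, ..., a_8; the period length is 8.
Hence the expansion of sqrt(983) is a_0 = 31 followed by the repeating block 2, 1, 5, 31, 5, 1, 2, 62 (period 8).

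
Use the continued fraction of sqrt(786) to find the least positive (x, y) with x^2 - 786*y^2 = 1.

(x, y) = (785, 28)

First expand sqrt(786) as a continued fraction. With x_i = (sqrt(786) + m_i)/d_i and (m_0, d_0) = (0, 1): a_0 = floor(sqrt(786)) = 28, since 28^2 = 784 <= 786 < 841 = 29^2.
Iterate m_{i+1} = d_i*a_i - m_i, d_{i+1} = (786 - m_{i+1}^2)/d_i, a_{i+1} = floor((a_0 + m_{i+1})/d_{i+1}):
  m_1 = 1*28 - 0 = 28, d_1 = (786 - 28^2)/1 = 2/1 = 2, a_1 = floor((28 + 28)/2) = 28.
  m_2 = 2*28 - 28 = 28, d_2 = (786 - 28^2)/2 = 2/2 = 1, a_2 = floor((28 + 28)/1) = 56.
  m_3 = 1*56 - 28 = 28, d_3 = (786 - 28^2)/1 = 2/1 = 2: (m_3, d_3) = (m_1, d_1) = (28, 2), so from here the quotients repeat a_1, a_2; the period length is 2.
So sqrt(786) = [28; (28, 56)] with period length k = 2.
k is even, so the fundamental solution of x^2 - 786y^2 = 1 is (p_{k-1}, q_{k-1}) = (p_1, q_1); compute convergents through index 1.
Convergents (p_i = a_i*p_{i-1} + p_{i-2}, q_i = a_i*q_{i-1} + q_{i-2} with p_{-2}=0, p_{-1}=1, q_{-2}=1, q_{-1}=0):
  i=0: a_0=28, p_0 = 28*1 + 0 = 28, q_0 = 28*0 + 1 = 1.
  i=1: a_1=28, p_1 = 28*28 + 1 = 785, q_1 = 28*1 + 0 = 28.
Check: 785^2 - 786*28^2 = 616225 - 616224 = 1, so (x, y) = (785, 28) solves the equation, and by the theorem it is the least positive solution.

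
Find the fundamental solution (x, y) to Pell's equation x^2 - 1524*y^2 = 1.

(x, y) = (1015, 26)

First expand sqrt(1524) as a continued fraction. With x_i = (sqrt(1524) + m_i)/d_i and (m_0, d_0) = (0, 1): a_0 = floor(sqrt(1524)) = 39, since 39^2 = 1521 <= 1524 < 1600 = 40^2.
Iterate m_{i+1} = d_i*a_i - m_i, d_{i+1} = (1524 - m_{i+1}^2)/d_i, a_{i+1} = floor((a_0 + m_{i+1})/d_{i+1}):
  m_1 = 1*39 - 0 = 39, d_1 = (1524 - 39^2)/1 = 3/1 = 3, a_1 = floor((39 + 39)/3) = 26.
  m_2 = 3*26 - 39 = 39, d_2 = (1524 - 39^2)/3 = 3/3 = 1, a_2 = floor((39 + 39)/1) = 78.
  m_3 = 1*78 - 39 = 39, d_3 = (1524 - 39^2)/1 = 3/1 = 3: (m_3, d_3) = (m_1, d_1) = (39, 3), so from here the quotients repeat a_1, a_2; the period length is 2.
So sqrt(1524) = [39; (26, 78)] with period length k = 2.
k is even, so the fundamental solution of x^2 - 1524y^2 = 1 is (p_{k-1}, q_{k-1}) = (p_1, q_1); compute convergents through index 1.
Convergents (p_i = a_i*p_{i-1} + p_{i-2}, q_i = a_i*q_{i-1} + q_{i-2} with p_{-2}=0, p_{-1}=1, q_{-2}=1, q_{-1}=0):
  i=0: a_0=39, p_0 = 39*1 + 0 = 39, q_0 = 39*0 + 1 = 1.
  i=1: a_1=26, p_1 = 26*39 + 1 = 1015, q_1 = 26*1 + 0 = 26.
Check: 1015^2 - 1524*26^2 = 1030225 - 1030224 = 1, so (x, y) = (1015, 26) solves the equation, and by the theorem it is the least positive solution.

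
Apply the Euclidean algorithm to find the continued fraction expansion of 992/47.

[21; 9, 2, 2]

Run the Euclidean algorithm on 992 and 47; the successive quotients are the partial quotients a_0, a_1, ... (each step inverts the fractional part left over by the previous one):
  992 = 21*47 + 5, so a_0 = 21.
  47 = 9*5 + 2, so a_1 = 9.
  5 = 2*2 + 1, so a_2 = 2.
  2 = 2*1 + 0, so a_3 = 2.
The remainder reaches 0 after 4 divisions, so the expansion has 4 partial quotients, read off in order.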